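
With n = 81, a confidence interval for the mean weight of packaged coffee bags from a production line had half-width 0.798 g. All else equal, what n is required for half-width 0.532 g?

Margin of error scales as 1/√n, so n₂ = n₁·(E₁/E₂)².
n₂ = 81 × (0.798/0.532)² = 81 × 2.25 = 182.25
Round up: n₂ = 183.

n = 183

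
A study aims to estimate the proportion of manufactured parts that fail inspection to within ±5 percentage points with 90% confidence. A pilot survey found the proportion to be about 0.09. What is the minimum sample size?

89

For a proportion with margin E = 0.05 at 90% confidence, z = 1.645.
n = p̂(1−p̂)(z/E)² = 0.09 × 0.91 × (1.645/0.05)² = 88.65
Round up: n = 89.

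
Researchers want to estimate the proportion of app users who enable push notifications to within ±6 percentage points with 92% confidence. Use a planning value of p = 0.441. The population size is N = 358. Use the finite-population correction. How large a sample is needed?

For a proportion with margin E = 0.06 at 92% confidence, z = 1.751.
n = p̂(1−p̂)(z/E)² = 0.441 × 0.559 × (1.751/0.06)² = 209.95 — call this n₀.
Finite-population correction with N = 358: n = n₀ / (1 + (n₀−1)/N) = 209.95 / 1.584 = 132.54
Round up: n = 133.

133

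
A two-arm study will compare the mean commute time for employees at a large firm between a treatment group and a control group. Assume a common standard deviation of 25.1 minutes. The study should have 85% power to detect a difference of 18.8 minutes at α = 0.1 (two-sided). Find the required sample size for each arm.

For two equal groups, n per group = 2·((z_{α/2} + z_β)·σ/δ)².
z_{α/2} = 1.645; z_β = 1.036 (power 85%).
n = 2 × (2.681 × 25.1 / 18.8)² = 2 × 12.81 = 25.62
Round up: n = 26 per group.

26 per group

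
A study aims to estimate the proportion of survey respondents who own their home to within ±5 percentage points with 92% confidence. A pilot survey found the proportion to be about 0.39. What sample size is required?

n = 292

For a proportion with margin E = 0.05 at 92% confidence, z = 1.751.
n = p̂(1−p̂)(z/E)² = 0.39 × 0.61 × (1.751/0.05)² = 291.76
Round up: n = 292.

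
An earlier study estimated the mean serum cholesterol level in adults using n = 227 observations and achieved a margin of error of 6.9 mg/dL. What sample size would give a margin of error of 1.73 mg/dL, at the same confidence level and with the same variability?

3612

Margin of error scales as 1/√n, so n₂ = n₁·(E₁/E₂)².
n₂ = 227 × (6.9/1.73)² = 227 × 15.91 = 3611.57
Round up: n₂ = 3612.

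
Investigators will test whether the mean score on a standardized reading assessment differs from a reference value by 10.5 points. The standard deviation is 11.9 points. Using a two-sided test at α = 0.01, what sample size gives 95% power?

For a one-sample z-test, n = ((z_{α/2} + z_β)·σ/δ)².
z_{α/2} = 2.576 (two-sided α = 0.01); z_β = 1.645 (power 95% → β = 0.05).
n = (4.221 × 11.9 / 10.5)² = 22.88
Round up: n = 23.

23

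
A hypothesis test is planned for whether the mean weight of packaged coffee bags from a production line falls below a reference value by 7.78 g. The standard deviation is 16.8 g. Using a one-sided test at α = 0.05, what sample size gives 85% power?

n = 34

For a one-sample z-test, n = ((z_α + z_β)·σ/δ)².
z_α = 1.645 (one-sided α = 0.05); z_β = 1.036 (power 85% → β = 0.15).
n = (2.681 × 16.8 / 7.78)² = 33.52
Round up: n = 34.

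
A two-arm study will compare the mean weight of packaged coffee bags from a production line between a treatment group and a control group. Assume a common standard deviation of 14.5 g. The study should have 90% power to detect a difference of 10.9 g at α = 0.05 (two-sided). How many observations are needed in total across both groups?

76 total

For two equal groups, n per group = 2·((z_{α/2} + z_β)·σ/δ)².
z_{α/2} = 1.960; z_β = 1.282 (power 90%).
n = 2 × (3.242 × 14.5 / 10.9)² = 2 × 18.60 = 37.20
Round up: n = 38 per group.
Total across both groups: 2 × 38 = 76.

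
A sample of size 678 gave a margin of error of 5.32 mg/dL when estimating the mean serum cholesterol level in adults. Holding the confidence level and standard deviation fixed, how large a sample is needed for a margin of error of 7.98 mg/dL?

Margin of error scales as 1/√n, so n₂ = n₁·(E₁/E₂)².
n₂ = 678 × (5.32/7.98)² = 678 × 0.4444 = 301.30
Round up: n₂ = 302.

302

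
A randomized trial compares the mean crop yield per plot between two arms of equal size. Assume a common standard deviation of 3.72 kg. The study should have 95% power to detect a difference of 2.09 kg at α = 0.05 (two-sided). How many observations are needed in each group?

For two equal groups, n per group = 2·((z_{α/2} + z_β)·σ/δ)².
z_{α/2} = 1.960; z_β = 1.645 (power 95%).
n = 2 × (3.605 × 3.72 / 2.09)² = 2 × 41.17 = 82.34
Round up: n = 83 per group.

83 per group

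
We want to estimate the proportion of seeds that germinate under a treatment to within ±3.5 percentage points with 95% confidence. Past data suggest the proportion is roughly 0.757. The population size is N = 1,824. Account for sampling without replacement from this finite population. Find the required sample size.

For a proportion with margin E = 0.035 at 95% confidence, z = 1.960.
n = p̂(1−p̂)(z/E)² = 0.757 × 0.243 × (1.960/0.035)² = 576.87 — call this n₀.
Finite-population correction with N = 1,824: n = n₀ / (1 + (n₀−1)/N) = 576.87 / 1.316 = 438.35
Round up: n = 439.

n = 439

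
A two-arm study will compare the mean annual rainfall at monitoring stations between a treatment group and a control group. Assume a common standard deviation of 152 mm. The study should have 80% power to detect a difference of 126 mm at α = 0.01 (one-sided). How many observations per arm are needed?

For two equal groups, n per group = 2·((z_α + z_β)·σ/δ)².
z_α = 2.326; z_β = 0.842 (power 80%).
n = 2 × (3.168 × 152 / 126)² = 2 × 14.61 = 29.22
Round up: n = 30 per group.

30 per group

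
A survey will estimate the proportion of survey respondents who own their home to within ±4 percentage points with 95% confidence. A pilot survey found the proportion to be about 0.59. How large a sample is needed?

For a proportion with margin E = 0.04 at 95% confidence, z = 1.960.
n = p̂(1−p̂)(z/E)² = 0.59 × 0.41 × (1.960/0.04)² = 580.80
Round up: n = 581.

581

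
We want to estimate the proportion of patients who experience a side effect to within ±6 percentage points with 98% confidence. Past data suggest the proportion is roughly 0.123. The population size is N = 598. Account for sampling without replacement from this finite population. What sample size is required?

For a proportion with margin E = 0.06 at 98% confidence, z = 2.326.
n = p̂(1−p̂)(z/E)² = 0.123 × 0.877 × (2.326/0.06)² = 162.11 — call this n₀.
Finite-population correction with N = 598: n = n₀ / (1 + (n₀−1)/N) = 162.11 / 1.269 = 127.75
Round up: n = 128.

128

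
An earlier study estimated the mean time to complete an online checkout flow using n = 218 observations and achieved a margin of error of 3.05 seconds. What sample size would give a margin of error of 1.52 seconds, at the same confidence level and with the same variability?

Margin of error scales as 1/√n, so n₂ = n₁·(E₁/E₂)².
n₂ = 218 × (3.05/1.52)² = 218 × 4.026 = 877.67
Round up: n₂ = 878.

878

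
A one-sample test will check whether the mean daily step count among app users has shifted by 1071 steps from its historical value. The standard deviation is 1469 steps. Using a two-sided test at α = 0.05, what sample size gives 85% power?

17

For a one-sample z-test, n = ((z_{α/2} + z_β)·σ/δ)².
z_{α/2} = 1.960 (two-sided α = 0.05); z_β = 1.036 (power 85% → β = 0.15).
n = (2.996 × 1469 / 1071)² = 16.89
Round up: n = 17.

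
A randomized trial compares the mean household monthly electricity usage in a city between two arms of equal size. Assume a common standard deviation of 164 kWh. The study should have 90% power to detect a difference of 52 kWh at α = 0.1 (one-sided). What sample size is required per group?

131 per group

For two equal groups, n per group = 2·((z_α + z_β)·σ/δ)².
z_α = 1.282; z_β = 1.282 (power 90%).
n = 2 × (2.564 × 164 / 52)² = 2 × 65.39 = 130.78
Round up: n = 131 per group.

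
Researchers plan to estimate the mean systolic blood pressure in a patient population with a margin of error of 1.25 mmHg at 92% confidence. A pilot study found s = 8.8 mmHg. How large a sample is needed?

For a mean, the margin of error is E = z·σ/√n, so n = (zσ/E)².
At 92% confidence, z = 1.751.
n = (1.751 × 8.8 / 1.25)² = 151.96
Round up: n = 152.

152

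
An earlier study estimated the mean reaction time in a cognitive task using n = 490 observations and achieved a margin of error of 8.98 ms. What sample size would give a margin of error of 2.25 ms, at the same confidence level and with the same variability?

Margin of error scales as 1/√n, so n₂ = n₁·(E₁/E₂)².
n₂ = 490 × (8.98/2.25)² = 490 × 15.93 = 7805.70
Round up: n₂ = 7806.

n = 7806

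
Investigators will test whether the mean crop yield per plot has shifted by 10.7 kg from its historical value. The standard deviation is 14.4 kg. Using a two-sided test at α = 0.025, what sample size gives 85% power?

For a one-sample z-test, n = ((z_{α/2} + z_β)·σ/δ)².
z_{α/2} = 2.241 (two-sided α = 0.025); z_β = 1.036 (power 85% → β = 0.15).
n = (3.277 × 14.4 / 10.7)² = 19.45
Round up: n = 20.

20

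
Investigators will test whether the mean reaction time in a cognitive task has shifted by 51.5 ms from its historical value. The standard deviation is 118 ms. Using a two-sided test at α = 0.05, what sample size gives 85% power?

n = 48

For a one-sample z-test, n = ((z_{α/2} + z_β)·σ/δ)².
z_{α/2} = 1.960 (two-sided α = 0.05); z_β = 1.036 (power 85% → β = 0.15).
n = (2.996 × 118 / 51.5)² = 47.12
Round up: n = 48.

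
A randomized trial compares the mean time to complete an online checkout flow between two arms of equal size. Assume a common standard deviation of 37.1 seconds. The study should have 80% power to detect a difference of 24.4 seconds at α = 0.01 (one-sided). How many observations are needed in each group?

For two equal groups, n per group = 2·((z_α + z_β)·σ/δ)².
z_α = 2.326; z_β = 0.842 (power 80%).
n = 2 × (3.168 × 37.1 / 24.4)² = 2 × 23.20 = 46.40
Round up: n = 47 per group.

47 per group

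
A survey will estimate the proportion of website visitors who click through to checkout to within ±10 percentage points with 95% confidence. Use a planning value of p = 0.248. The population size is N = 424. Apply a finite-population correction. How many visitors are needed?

For a proportion with margin E = 0.1 at 95% confidence, z = 1.960.
n = p̂(1−p̂)(z/E)² = 0.248 × 0.752 × (1.960/0.1)² = 71.64 — call this n₀.
Finite-population correction with N = 424: n = n₀ / (1 + (n₀−1)/N) = 71.64 / 1.167 = 61.39
Round up: n = 62.

62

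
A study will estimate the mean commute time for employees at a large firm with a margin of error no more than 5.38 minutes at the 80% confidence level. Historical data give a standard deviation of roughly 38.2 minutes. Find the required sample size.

For a mean, the margin of error is E = z·σ/√n, so n = (zσ/E)².
At 80% confidence, z = 1.282.
n = (1.282 × 38.2 / 5.38)² = 82.86
Round up: n = 83.

n = 83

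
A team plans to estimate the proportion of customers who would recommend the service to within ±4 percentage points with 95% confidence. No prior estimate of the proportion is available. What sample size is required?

601

For a proportion with margin E = 0.04 at 95% confidence, z = 1.960.
With no prior estimate, use p = 0.5, which maximizes p(1−p) at 0.25.
n = 0.25 × (z/E)² = 0.25 × (1.960/0.04)² = 600.25
Round up: n = 601.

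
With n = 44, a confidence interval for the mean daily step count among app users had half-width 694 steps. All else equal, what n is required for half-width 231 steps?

398

Margin of error scales as 1/√n, so n₂ = n₁·(E₁/E₂)².
n₂ = 44 × (694/231)² = 44 × 9.026 = 397.14
Round up: n₂ = 398.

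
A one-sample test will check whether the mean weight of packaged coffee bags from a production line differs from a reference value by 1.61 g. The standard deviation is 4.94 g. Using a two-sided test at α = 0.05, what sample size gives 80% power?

For a one-sample z-test, n = ((z_{α/2} + z_β)·σ/δ)².
z_{α/2} = 1.960 (two-sided α = 0.05); z_β = 0.842 (power 80% → β = 0.2).
n = (2.802 × 4.94 / 1.61)² = 73.92
Round up: n = 74.

74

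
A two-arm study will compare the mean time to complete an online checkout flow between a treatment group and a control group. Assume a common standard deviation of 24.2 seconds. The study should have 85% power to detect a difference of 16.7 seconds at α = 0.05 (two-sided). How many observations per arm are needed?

38 per group

For two equal groups, n per group = 2·((z_{α/2} + z_β)·σ/δ)².
z_{α/2} = 1.960; z_β = 1.036 (power 85%).
n = 2 × (2.996 × 24.2 / 16.7)² = 2 × 18.85 = 37.70
Round up: n = 38 per group.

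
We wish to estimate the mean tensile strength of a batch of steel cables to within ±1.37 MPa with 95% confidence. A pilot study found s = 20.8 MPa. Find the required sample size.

For a mean, the margin of error is E = z·σ/√n, so n = (zσ/E)².
At 95% confidence, z = 1.960.
n = (1.960 × 20.8 / 1.37)² = 885.52
Round up: n = 886.

886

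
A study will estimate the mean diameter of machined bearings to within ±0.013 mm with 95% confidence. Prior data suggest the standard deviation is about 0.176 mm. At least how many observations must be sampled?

n = 705

For a mean, the margin of error is E = z·σ/√n, so n = (zσ/E)².
At 95% confidence, z = 1.960.
n = (1.960 × 0.176 / 0.013)² = 704.13
Round up: n = 705.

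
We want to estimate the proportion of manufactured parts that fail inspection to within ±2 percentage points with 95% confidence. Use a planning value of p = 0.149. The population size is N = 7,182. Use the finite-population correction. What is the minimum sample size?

1042

For a proportion with margin E = 0.02 at 95% confidence, z = 1.960.
n = p̂(1−p̂)(z/E)² = 0.149 × 0.851 × (1.960/0.02)² = 1217.78 — call this n₀.
Finite-population correction with N = 7,182: n = n₀ / (1 + (n₀−1)/N) = 1217.78 / 1.169 = 1041.73
Round up: n = 1042.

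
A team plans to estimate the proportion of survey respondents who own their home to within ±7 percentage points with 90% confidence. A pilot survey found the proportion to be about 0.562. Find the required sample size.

136

For a proportion with margin E = 0.07 at 90% confidence, z = 1.645.
n = p̂(1−p̂)(z/E)² = 0.562 × 0.438 × (1.645/0.07)² = 135.94
Round up: n = 136.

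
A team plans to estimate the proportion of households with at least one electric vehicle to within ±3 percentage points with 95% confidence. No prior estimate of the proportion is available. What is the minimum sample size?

For a proportion with margin E = 0.03 at 95% confidence, z = 1.960.
With no prior estimate, use p = 0.5, which maximizes p(1−p) at 0.25.
n = 0.25 × (z/E)² = 0.25 × (1.960/0.03)² = 1067.11
Round up: n = 1068.

1068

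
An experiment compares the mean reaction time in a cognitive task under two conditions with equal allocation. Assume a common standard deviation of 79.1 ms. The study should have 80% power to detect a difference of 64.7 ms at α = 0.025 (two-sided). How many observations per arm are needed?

29 per group

For two equal groups, n per group = 2·((z_{α/2} + z_β)·σ/δ)².
z_{α/2} = 2.241; z_β = 0.842 (power 80%).
n = 2 × (3.083 × 79.1 / 64.7)² = 2 × 14.21 = 28.42
Round up: n = 29 per group.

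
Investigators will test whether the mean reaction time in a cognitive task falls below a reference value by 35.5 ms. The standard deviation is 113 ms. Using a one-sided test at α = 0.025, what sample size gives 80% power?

For a one-sample z-test, n = ((z_α + z_β)·σ/δ)².
z_α = 1.960 (one-sided α = 0.025); z_β = 0.842 (power 80% → β = 0.2).
n = (2.802 × 113 / 35.5)² = 79.55
Round up: n = 80.

n = 80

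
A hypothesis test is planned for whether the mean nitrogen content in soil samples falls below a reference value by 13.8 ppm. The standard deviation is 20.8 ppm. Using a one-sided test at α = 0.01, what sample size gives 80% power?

For a one-sample z-test, n = ((z_α + z_β)·σ/δ)².
z_α = 2.326 (one-sided α = 0.01); z_β = 0.842 (power 80% → β = 0.2).
n = (3.168 × 20.8 / 13.8)² = 22.80
Round up: n = 23.

23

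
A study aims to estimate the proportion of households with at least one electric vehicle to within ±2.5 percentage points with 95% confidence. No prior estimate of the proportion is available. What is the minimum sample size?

n = 1537

For a proportion with margin E = 0.025 at 95% confidence, z = 1.960.
With no prior estimate, use p = 0.5, which maximizes p(1−p) at 0.25.
n = 0.25 × (z/E)² = 0.25 × (1.960/0.025)² = 1536.64
Round up: n = 1537.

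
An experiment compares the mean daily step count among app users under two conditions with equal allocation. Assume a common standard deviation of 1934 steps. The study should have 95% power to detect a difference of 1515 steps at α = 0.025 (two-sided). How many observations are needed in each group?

For two equal groups, n per group = 2·((z_{α/2} + z_β)·σ/δ)².
z_{α/2} = 2.241; z_β = 1.645 (power 95%).
n = 2 × (3.886 × 1934 / 1515)² = 2 × 24.61 = 49.22
Round up: n = 50 per group.

50 per group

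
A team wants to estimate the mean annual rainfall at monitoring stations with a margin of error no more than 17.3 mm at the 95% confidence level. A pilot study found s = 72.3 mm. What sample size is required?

68

For a mean, the margin of error is E = z·σ/√n, so n = (zσ/E)².
At 95% confidence, z = 1.960.
n = (1.960 × 72.3 / 17.3)² = 67.10
Round up: n = 68.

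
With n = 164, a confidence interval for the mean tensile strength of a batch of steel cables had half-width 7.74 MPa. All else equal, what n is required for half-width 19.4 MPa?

27

Margin of error scales as 1/√n, so n₂ = n₁·(E₁/E₂)².
n₂ = 164 × (7.74/19.4)² = 164 × 0.1592 = 26.11
Round up: n₂ = 27.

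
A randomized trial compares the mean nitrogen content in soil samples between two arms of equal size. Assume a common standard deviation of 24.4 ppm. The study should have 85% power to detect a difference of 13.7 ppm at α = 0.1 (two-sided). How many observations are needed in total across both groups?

For two equal groups, n per group = 2·((z_{α/2} + z_β)·σ/δ)².
z_{α/2} = 1.645; z_β = 1.036 (power 85%).
n = 2 × (2.681 × 24.4 / 13.7)² = 2 × 22.80 = 45.60
Round up: n = 46 per group.
Total across both groups: 2 × 46 = 92.

92 total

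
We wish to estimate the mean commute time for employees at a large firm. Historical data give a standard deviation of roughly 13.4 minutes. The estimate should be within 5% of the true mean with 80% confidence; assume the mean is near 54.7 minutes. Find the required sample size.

n = 40

For a mean, the margin of error is E = z·σ/√n, so n = (zσ/E)².
At 80% confidence, z = 1.282.
E = 5% of 54.7 = 2.735 minutes.
n = (1.282 × 13.4 / 2.735)² = 39.45
Round up: n = 40.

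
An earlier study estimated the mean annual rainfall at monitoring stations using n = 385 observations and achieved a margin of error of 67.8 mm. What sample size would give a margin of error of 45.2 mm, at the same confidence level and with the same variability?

867

Margin of error scales as 1/√n, so n₂ = n₁·(E₁/E₂)².
n₂ = 385 × (67.8/45.2)² = 385 × 2.25 = 866.25
Round up: n₂ = 867.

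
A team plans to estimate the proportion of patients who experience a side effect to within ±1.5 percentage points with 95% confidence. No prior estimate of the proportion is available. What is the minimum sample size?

4269

For a proportion with margin E = 0.015 at 95% confidence, z = 1.960.
With no prior estimate, use p = 0.5, which maximizes p(1−p) at 0.25.
n = 0.25 × (z/E)² = 0.25 × (1.960/0.015)² = 4268.44
Round up: n = 4269.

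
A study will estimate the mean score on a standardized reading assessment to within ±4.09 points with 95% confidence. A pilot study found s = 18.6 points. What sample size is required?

For a mean, the margin of error is E = z·σ/√n, so n = (zσ/E)².
At 95% confidence, z = 1.960.
n = (1.960 × 18.6 / 4.09)² = 79.45
Round up: n = 80.

80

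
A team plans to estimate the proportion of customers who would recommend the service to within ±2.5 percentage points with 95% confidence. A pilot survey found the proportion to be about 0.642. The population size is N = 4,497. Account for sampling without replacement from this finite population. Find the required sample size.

n = 1076

For a proportion with margin E = 0.025 at 95% confidence, z = 1.960.
n = p̂(1−p̂)(z/E)² = 0.642 × 0.358 × (1.960/0.025)² = 1412.70 — call this n₀.
Finite-population correction with N = 4,497: n = n₀ / (1 + (n₀−1)/N) = 1412.70 / 1.314 = 1075.11
Round up: n = 1076.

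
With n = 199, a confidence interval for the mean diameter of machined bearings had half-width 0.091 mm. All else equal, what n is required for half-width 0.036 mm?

n = 1272

Margin of error scales as 1/√n, so n₂ = n₁·(E₁/E₂)².
n₂ = 199 × (0.091/0.036)² = 199 × 6.39 = 1271.61
Round up: n₂ = 1272.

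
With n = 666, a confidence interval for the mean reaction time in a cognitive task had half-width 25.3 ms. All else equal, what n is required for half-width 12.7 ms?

2644

Margin of error scales as 1/√n, so n₂ = n₁·(E₁/E₂)².
n₂ = 666 × (25.3/12.7)² = 666 × 3.969 = 2643.35
Round up: n₂ = 2644.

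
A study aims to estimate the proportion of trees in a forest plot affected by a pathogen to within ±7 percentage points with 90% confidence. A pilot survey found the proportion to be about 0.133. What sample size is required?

n = 64

For a proportion with margin E = 0.07 at 90% confidence, z = 1.645.
n = p̂(1−p̂)(z/E)² = 0.133 × 0.867 × (1.645/0.07)² = 63.68
Round up: n = 64.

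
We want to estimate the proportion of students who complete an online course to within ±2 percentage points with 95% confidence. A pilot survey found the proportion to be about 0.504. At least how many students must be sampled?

For a proportion with margin E = 0.02 at 95% confidence, z = 1.960.
n = p̂(1−p̂)(z/E)² = 0.504 × 0.496 × (1.960/0.02)² = 2400.85
Round up: n = 2401.

n = 2401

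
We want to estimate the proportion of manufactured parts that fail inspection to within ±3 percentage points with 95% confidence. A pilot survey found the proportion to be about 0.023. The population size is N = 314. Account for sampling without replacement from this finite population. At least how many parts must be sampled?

n = 74

For a proportion with margin E = 0.03 at 95% confidence, z = 1.960.
n = p̂(1−p̂)(z/E)² = 0.023 × 0.977 × (1.960/0.03)² = 95.92 — call this n₀.
Finite-population correction with N = 314: n = n₀ / (1 + (n₀−1)/N) = 95.92 / 1.302 = 73.67
Round up: n = 74.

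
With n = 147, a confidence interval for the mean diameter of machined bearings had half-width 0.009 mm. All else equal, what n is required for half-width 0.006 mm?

Margin of error scales as 1/√n, so n₂ = n₁·(E₁/E₂)².
n₂ = 147 × (0.009/0.006)² = 147 × 2.25 = 330.75
Round up: n₂ = 331.

331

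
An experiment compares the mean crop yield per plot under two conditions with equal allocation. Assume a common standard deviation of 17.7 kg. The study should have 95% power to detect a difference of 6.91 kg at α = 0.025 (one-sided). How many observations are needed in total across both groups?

For two equal groups, n per group = 2·((z_α + z_β)·σ/δ)².
z_α = 1.960; z_β = 1.645 (power 95%).
n = 2 × (3.605 × 17.7 / 6.91)² = 2 × 85.27 = 170.54
Round up: n = 171 per group.
Total across both groups: 2 × 171 = 342.

342 total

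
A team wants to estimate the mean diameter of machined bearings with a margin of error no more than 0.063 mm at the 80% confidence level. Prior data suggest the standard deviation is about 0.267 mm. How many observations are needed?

For a mean, the margin of error is E = z·σ/√n, so n = (zσ/E)².
At 80% confidence, z = 1.282.
n = (1.282 × 0.267 / 0.063)² = 29.52
Round up: n = 30.

30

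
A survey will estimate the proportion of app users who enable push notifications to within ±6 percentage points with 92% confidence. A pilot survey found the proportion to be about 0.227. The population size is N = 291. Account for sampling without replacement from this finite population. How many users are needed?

99

For a proportion with margin E = 0.06 at 92% confidence, z = 1.751.
n = p̂(1−p̂)(z/E)² = 0.227 × 0.773 × (1.751/0.06)² = 149.44 — call this n₀.
Finite-population correction with N = 291: n = n₀ / (1 + (n₀−1)/N) = 149.44 / 1.51 = 98.97
Round up: n = 99.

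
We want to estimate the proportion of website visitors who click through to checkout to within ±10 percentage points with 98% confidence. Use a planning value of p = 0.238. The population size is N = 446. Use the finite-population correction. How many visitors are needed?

n = 81

For a proportion with margin E = 0.1 at 98% confidence, z = 2.326.
n = p̂(1−p̂)(z/E)² = 0.238 × 0.762 × (2.326/0.1)² = 98.12 — call this n₀.
Finite-population correction with N = 446: n = n₀ / (1 + (n₀−1)/N) = 98.12 / 1.218 = 80.56
Round up: n = 81.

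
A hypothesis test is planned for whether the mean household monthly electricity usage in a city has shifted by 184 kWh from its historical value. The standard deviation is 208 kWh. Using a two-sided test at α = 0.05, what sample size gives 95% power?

17

For a one-sample z-test, n = ((z_{α/2} + z_β)·σ/δ)².
z_{α/2} = 1.960 (two-sided α = 0.05); z_β = 1.645 (power 95% → β = 0.05).
n = (3.605 × 208 / 184)² = 16.61
Round up: n = 17.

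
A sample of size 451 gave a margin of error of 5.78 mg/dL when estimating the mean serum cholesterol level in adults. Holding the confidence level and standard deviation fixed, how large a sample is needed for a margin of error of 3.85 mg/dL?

Margin of error scales as 1/√n, so n₂ = n₁·(E₁/E₂)².
n₂ = 451 × (5.78/3.85)² = 451 × 2.254 = 1016.55
Round up: n₂ = 1017.

1017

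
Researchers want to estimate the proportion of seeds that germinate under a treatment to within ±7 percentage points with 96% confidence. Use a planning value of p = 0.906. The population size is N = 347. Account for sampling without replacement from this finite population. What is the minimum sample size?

n = 61

For a proportion with margin E = 0.07 at 96% confidence, z = 2.054.
n = p̂(1−p̂)(z/E)² = 0.906 × 0.094 × (2.054/0.07)² = 73.33 — call this n₀.
Finite-population correction with N = 347: n = n₀ / (1 + (n₀−1)/N) = 73.33 / 1.208 = 60.70
Round up: n = 61.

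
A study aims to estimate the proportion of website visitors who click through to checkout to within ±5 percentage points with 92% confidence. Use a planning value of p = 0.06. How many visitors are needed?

For a proportion with margin E = 0.05 at 92% confidence, z = 1.751.
n = p̂(1−p̂)(z/E)² = 0.06 × 0.94 × (1.751/0.05)² = 69.17
Round up: n = 70.

70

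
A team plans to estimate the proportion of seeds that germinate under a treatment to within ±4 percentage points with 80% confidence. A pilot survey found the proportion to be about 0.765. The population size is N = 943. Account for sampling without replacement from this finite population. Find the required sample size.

For a proportion with margin E = 0.04 at 80% confidence, z = 1.282.
n = p̂(1−p̂)(z/E)² = 0.765 × 0.235 × (1.282/0.04)² = 184.67 — call this n₀.
Finite-population correction with N = 943: n = n₀ / (1 + (n₀−1)/N) = 184.67 / 1.195 = 154.54
Round up: n = 155.

155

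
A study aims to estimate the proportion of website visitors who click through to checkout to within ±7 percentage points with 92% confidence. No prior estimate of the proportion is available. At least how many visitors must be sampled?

157

For a proportion with margin E = 0.07 at 92% confidence, z = 1.751.
With no prior estimate, use p = 0.5, which maximizes p(1−p) at 0.25.
n = 0.25 × (z/E)² = 0.25 × (1.751/0.07)² = 156.43
Round up: n = 157.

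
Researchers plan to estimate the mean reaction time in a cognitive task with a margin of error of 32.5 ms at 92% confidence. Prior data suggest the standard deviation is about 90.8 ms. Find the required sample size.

n = 24

For a mean, the margin of error is E = z·σ/√n, so n = (zσ/E)².
At 92% confidence, z = 1.751.
n = (1.751 × 90.8 / 32.5)² = 23.93
Round up: n = 24.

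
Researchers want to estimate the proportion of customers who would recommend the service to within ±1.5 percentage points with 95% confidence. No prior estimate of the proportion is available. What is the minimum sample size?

For a proportion with margin E = 0.015 at 95% confidence, z = 1.960.
With no prior estimate, use p = 0.5, which maximizes p(1−p) at 0.25.
n = 0.25 × (z/E)² = 0.25 × (1.960/0.015)² = 4268.44
Round up: n = 4269.

n = 4269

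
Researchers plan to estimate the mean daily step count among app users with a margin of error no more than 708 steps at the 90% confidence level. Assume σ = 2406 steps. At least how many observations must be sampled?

For a mean, the margin of error is E = z·σ/√n, so n = (zσ/E)².
At 90% confidence, z = 1.645.
n = (1.645 × 2406 / 708)² = 31.25
Round up: n = 32.

n = 32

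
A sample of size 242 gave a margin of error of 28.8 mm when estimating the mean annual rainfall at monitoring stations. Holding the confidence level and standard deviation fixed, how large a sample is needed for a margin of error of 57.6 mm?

Margin of error scales as 1/√n, so n₂ = n₁·(E₁/E₂)².
n₂ = 242 × (28.8/57.6)² = 242 × 0.25 = 60.50
Round up: n₂ = 61.

n = 61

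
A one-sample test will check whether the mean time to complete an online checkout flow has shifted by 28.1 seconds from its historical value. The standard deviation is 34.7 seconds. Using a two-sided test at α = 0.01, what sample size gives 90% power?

For a one-sample z-test, n = ((z_{α/2} + z_β)·σ/δ)².
z_{α/2} = 2.576 (two-sided α = 0.01); z_β = 1.282 (power 90% → β = 0.1).
n = (3.858 × 34.7 / 28.1)² = 22.70
Round up: n = 23.

n = 23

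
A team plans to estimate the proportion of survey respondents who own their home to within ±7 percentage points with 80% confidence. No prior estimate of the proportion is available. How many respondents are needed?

For a proportion with margin E = 0.07 at 80% confidence, z = 1.282.
With no prior estimate, use p = 0.5, which maximizes p(1−p) at 0.25.
n = 0.25 × (z/E)² = 0.25 × (1.282/0.07)² = 83.85
Round up: n = 84.

84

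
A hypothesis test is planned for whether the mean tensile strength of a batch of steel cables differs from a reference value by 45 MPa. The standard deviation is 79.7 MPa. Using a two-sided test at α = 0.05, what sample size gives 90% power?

For a one-sample z-test, n = ((z_{α/2} + z_β)·σ/δ)².
z_{α/2} = 1.960 (two-sided α = 0.05); z_β = 1.282 (power 90% → β = 0.1).
n = (3.242 × 79.7 / 45)² = 32.97
Round up: n = 33.

33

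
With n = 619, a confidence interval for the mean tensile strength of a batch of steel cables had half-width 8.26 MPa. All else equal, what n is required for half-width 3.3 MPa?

Margin of error scales as 1/√n, so n₂ = n₁·(E₁/E₂)².
n₂ = 619 × (8.26/3.3)² = 619 × 6.265 = 3878.03
Round up: n₂ = 3879.

3879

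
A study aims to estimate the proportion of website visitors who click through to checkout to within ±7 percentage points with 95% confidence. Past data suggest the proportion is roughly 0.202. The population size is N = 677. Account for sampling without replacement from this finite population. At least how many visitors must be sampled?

107

For a proportion with margin E = 0.07 at 95% confidence, z = 1.960.
n = p̂(1−p̂)(z/E)² = 0.202 × 0.798 × (1.960/0.07)² = 126.38 — call this n₀.
Finite-population correction with N = 677: n = n₀ / (1 + (n₀−1)/N) = 126.38 / 1.185 = 106.65
Round up: n = 107.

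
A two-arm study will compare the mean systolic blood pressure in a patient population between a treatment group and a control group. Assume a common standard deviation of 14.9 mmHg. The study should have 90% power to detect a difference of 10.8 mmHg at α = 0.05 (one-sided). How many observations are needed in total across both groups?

66 total

For two equal groups, n per group = 2·((z_α + z_β)·σ/δ)².
z_α = 1.645; z_β = 1.282 (power 90%).
n = 2 × (2.927 × 14.9 / 10.8)² = 2 × 16.31 = 32.62
Round up: n = 33 per group.
Total across both groups: 2 × 33 = 66.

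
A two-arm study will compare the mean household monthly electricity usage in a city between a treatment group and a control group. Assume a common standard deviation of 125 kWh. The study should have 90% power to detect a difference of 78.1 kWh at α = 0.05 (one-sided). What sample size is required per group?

For two equal groups, n per group = 2·((z_α + z_β)·σ/δ)².
z_α = 1.645; z_β = 1.282 (power 90%).
n = 2 × (2.927 × 125 / 78.1)² = 2 × 21.95 = 43.90
Round up: n = 44 per group.

44 per group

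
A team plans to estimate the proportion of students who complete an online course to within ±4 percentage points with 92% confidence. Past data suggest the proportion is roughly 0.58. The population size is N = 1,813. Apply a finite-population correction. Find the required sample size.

For a proportion with margin E = 0.04 at 92% confidence, z = 1.751.
n = p̂(1−p̂)(z/E)² = 0.58 × 0.42 × (1.751/0.04)² = 466.80 — call this n₀.
Finite-population correction with N = 1,813: n = n₀ / (1 + (n₀−1)/N) = 466.80 / 1.257 = 371.36
Round up: n = 372.

n = 372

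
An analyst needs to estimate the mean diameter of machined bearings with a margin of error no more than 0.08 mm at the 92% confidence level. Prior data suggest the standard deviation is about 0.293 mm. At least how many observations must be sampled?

For a mean, the margin of error is E = z·σ/√n, so n = (zσ/E)².
At 92% confidence, z = 1.751.
n = (1.751 × 0.293 / 0.08)² = 41.13
Round up: n = 42.

42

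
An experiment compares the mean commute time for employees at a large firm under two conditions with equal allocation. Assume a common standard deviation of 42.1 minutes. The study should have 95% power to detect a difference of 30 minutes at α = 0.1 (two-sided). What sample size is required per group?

For two equal groups, n per group = 2·((z_{α/2} + z_β)·σ/δ)².
z_{α/2} = 1.645; z_β = 1.645 (power 95%).
n = 2 × (3.290 × 42.1 / 30)² = 2 × 21.32 = 42.64
Round up: n = 43 per group.

43 per group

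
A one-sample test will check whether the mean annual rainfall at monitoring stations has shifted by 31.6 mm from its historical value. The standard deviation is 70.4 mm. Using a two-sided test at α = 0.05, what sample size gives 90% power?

For a one-sample z-test, n = ((z_{α/2} + z_β)·σ/δ)².
z_{α/2} = 1.960 (two-sided α = 0.05); z_β = 1.282 (power 90% → β = 0.1).
n = (3.242 × 70.4 / 31.6)² = 52.17
Round up: n = 53.

53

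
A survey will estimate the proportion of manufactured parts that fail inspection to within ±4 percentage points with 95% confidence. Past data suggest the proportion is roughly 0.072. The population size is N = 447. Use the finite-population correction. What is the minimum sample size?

n = 119

For a proportion with margin E = 0.04 at 95% confidence, z = 1.960.
n = p̂(1−p̂)(z/E)² = 0.072 × 0.928 × (1.960/0.04)² = 160.43 — call this n₀.
Finite-population correction with N = 447: n = n₀ / (1 + (n₀−1)/N) = 160.43 / 1.357 = 118.22
Round up: n = 119.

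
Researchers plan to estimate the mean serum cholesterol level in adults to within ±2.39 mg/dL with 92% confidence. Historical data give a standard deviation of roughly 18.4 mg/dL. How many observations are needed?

182

For a mean, the margin of error is E = z·σ/√n, so n = (zσ/E)².
At 92% confidence, z = 1.751.
n = (1.751 × 18.4 / 2.39)² = 181.72
Round up: n = 182.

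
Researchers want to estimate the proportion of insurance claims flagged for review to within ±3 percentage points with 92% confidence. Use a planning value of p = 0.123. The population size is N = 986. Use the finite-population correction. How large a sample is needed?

For a proportion with margin E = 0.03 at 92% confidence, z = 1.751.
n = p̂(1−p̂)(z/E)² = 0.123 × 0.877 × (1.751/0.03)² = 367.48 — call this n₀.
Finite-population correction with N = 986: n = n₀ / (1 + (n₀−1)/N) = 367.48 / 1.372 = 267.84
Round up: n = 268.

268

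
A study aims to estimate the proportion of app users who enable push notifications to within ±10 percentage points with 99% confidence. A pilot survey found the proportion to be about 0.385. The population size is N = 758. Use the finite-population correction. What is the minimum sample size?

For a proportion with margin E = 0.1 at 99% confidence, z = 2.576.
n = p̂(1−p̂)(z/E)² = 0.385 × 0.615 × (2.576/0.1)² = 157.12 — call this n₀.
Finite-population correction with N = 758: n = n₀ / (1 + (n₀−1)/N) = 157.12 / 1.206 = 130.28
Round up: n = 131.

131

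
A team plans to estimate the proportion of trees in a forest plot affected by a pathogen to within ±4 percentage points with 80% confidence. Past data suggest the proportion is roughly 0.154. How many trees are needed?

134

For a proportion with margin E = 0.04 at 80% confidence, z = 1.282.
n = p̂(1−p̂)(z/E)² = 0.154 × 0.846 × (1.282/0.04)² = 133.83
Round up: n = 134.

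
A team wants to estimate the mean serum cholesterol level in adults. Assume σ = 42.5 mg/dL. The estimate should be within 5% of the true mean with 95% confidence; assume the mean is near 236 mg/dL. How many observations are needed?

50

For a mean, the margin of error is E = z·σ/√n, so n = (zσ/E)².
At 95% confidence, z = 1.960.
E = 5% of 236 = 11.8 mg/dL.
n = (1.960 × 42.5 / 11.8)² = 49.83
Round up: n = 50.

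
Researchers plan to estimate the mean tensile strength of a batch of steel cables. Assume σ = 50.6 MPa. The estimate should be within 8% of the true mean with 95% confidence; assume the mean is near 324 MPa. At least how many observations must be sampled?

For a mean, the margin of error is E = z·σ/√n, so n = (zσ/E)².
At 95% confidence, z = 1.960.
E = 8% of 324 = 25.92 MPa.
n = (1.960 × 50.6 / 25.92)² = 14.64
Round up: n = 15.

15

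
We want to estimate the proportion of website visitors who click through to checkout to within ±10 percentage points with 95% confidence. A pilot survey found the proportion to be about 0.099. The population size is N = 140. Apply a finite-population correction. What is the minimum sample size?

28

For a proportion with margin E = 0.1 at 95% confidence, z = 1.960.
n = p̂(1−p̂)(z/E)² = 0.099 × 0.901 × (1.960/0.1)² = 34.27 — call this n₀.
Finite-population correction with N = 140: n = n₀ / (1 + (n₀−1)/N) = 34.27 / 1.238 = 27.68
Round up: n = 28.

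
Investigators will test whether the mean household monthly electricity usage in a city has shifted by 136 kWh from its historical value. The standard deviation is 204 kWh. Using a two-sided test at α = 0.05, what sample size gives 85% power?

21

For a one-sample z-test, n = ((z_{α/2} + z_β)·σ/δ)².
z_{α/2} = 1.960 (two-sided α = 0.05); z_β = 1.036 (power 85% → β = 0.15).
n = (2.996 × 204 / 136)² = 20.20
Round up: n = 21.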